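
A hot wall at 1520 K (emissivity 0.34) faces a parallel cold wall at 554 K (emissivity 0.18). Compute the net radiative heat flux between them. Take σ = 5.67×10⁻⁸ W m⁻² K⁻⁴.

q ≈ 39700 W/m²

For two large parallel gray plates, q = σ(T₁⁴ − T₂⁴) / (1/ε₁ + 1/ε₂ − 1).
1/ε₁ + 1/ε₂ − 1 = 1/0.34 + 1/0.18 − 1 = 7.497.
T₁⁴ − T₂⁴ = 5.34×10^12 − 9.42×10^10 = 5.24×10^12 K⁴.
q = 5.67×10⁻⁸ × 5.24×10^12 / 7.497 = 39700 W/m².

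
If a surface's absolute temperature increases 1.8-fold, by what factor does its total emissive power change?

P ∝ T⁴, so the power scales as (1.8)⁴ = 10.5.

factor ≈ 10.5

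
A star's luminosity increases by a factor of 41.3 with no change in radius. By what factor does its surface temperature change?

factor ≈ 2.54

P ∝ T⁴ ⇒ T ∝ P^(1/4), so T scales by (41.3)^(1/4) = 2.54.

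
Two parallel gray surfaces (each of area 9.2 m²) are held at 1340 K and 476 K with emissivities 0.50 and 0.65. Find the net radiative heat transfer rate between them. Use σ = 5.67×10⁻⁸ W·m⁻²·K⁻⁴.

For two large parallel gray plates, q = σ(T₁⁴ − T₂⁴) / (1/ε₁ + 1/ε₂ − 1).
1/ε₁ + 1/ε₂ − 1 = 1/0.50 + 1/0.65 − 1 = 2.538.
T₁⁴ − T₂⁴ = 3.22×10^12 − 5.13×10^10 = 3.17×10^12 K⁴.
q = 5.67×10⁻⁸ × 3.17×10^12 / 2.538 = 70900 W/m².
Q = q·A = 70900 × 9.2 = 6.52×10^5 W.

Q ≈ 6.52×10^5 W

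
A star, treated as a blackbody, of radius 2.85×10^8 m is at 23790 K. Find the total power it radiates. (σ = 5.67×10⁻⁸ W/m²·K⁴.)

A = 4πr² = 4π × (2.85×10^8)² = 1.02×10^18 m².
P = σAT⁴ = 5.67×10⁻⁸ × 1.02×10^18 × (23790)⁴ = 5.67×10⁻⁸ × 1.02×10^18 × 3.20×10^17.
P = 1.85×10^28 W.

P ≈ 1.85×10^28 W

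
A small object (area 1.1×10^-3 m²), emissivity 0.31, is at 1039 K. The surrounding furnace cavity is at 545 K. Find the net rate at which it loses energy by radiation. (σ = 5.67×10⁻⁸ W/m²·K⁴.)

Q ≈ 20.8 W

Q = εσA(T⁴ − T_s⁴). T⁴ − T_s⁴ = (1039)⁴ − (545)⁴ = 1.17×10^12 − 8.82×10^10 = 1.08×10^12 K⁴.
Q = 0.31 × 5.67×10⁻⁸ × 1.10×10^-3 × 1.08×10^12 = 20.8 W.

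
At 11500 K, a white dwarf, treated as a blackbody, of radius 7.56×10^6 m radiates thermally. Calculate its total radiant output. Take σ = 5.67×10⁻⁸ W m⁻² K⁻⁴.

A = 4πr² = 4π × (7.56×10^6)² = 7.18×10^14 m².
P = σAT⁴ = 5.67×10⁻⁸ × 7.18×10^14 × (11500)⁴ = 5.67×10⁻⁸ × 7.18×10^14 × 1.75×10^16.
P = 7.12×10^23 W.

P ≈ 7.12×10^23 W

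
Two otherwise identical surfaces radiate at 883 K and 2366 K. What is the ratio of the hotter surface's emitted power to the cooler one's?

P ∝ T⁴, so the ratio is (2366/883)⁴ = (2.680)⁴ = 51.5.

ratio ≈ 51.5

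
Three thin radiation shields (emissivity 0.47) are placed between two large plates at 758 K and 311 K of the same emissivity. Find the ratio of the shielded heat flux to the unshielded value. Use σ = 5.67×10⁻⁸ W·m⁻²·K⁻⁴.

ratio ≈ 0.250

With N identical shields there are N+1 = 4 gaps in series, each with the same radiative resistance, so the flux falls to 1/(N+1) of its unshielded value.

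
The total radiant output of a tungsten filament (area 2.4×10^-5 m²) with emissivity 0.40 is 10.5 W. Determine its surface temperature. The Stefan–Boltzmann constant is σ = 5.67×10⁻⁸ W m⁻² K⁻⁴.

From P = εσAT⁴, T = (P / εσA)^(1/4) = (10.5 / (0.40 × 5.67×10⁻⁸ × 2.40×10^-5))^(1/4).
T = (1.93×10^13)^(1/4) = 2100 K.

T ≈ 2100 K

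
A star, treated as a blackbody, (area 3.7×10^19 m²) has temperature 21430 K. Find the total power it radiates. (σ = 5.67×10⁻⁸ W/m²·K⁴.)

P = σAT⁴ = 5.67×10⁻⁸ × 3.70×10^19 × (21430)⁴ = 5.67×10⁻⁸ × 3.70×10^19 × 2.11×10^17.
P = 4.42×10^29 W.

P ≈ 4.42×10^29 W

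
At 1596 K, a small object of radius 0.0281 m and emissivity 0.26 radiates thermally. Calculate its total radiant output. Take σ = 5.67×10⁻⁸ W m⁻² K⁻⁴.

P ≈ 949 W

A = 4πr² = 4π × (0.0281)² = 9.92×10^-3 m².
Stefan–Boltzmann: P = εσAT⁴ = 0.26 × 5.67×10⁻⁸ × 9.92×10^-3 × (1596)⁴ = 0.26 × 5.67×10⁻⁸ × 9.92×10^-3 × 6.49×10^12.
P = 949 W.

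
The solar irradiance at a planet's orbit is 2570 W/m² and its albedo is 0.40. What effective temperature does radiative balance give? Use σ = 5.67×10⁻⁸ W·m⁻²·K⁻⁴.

T ≈ 287 K

Power absorbed = (1−a)S·πR²; power emitted = 4πR²σT⁴. Equating and cancelling πR²:
T = ((1−a)S / 4σ)^(1/4) = (1540 / (4 × 5.67×10⁻⁸))^(1/4) = (6.80×10^9)^(1/4).
T = 287 K.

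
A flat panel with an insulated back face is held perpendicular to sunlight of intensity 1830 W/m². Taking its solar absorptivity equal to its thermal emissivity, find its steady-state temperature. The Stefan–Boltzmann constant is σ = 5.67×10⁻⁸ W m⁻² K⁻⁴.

Absorbed flux αS = emitted flux εσT⁴ (one radiating face); with α = ε, T = (S/σ)^(1/4).
T = (1830 / 5.67×10⁻⁸)^(1/4) = (3.23×10^10)^(1/4).
T = 424 K.

T ≈ 424 K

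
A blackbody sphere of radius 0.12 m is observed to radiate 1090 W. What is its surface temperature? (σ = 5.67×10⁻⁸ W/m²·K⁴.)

T ≈ 571 K

A = 4πr² = 4π × (0.12)² = 0.181 m².
From P = σAT⁴, T = (P / σA)^(1/4) = (1090 / (5.67×10⁻⁸ × 0.181))^(1/4).
T = (1.06×10^11)^(1/4) = 571 K.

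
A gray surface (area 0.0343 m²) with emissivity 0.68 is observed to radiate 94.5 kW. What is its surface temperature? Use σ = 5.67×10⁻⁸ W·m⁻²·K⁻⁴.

From P = εσAT⁴, T = (P / εσA)^(1/4) = (94500 / (0.68 × 5.67×10⁻⁸ × 0.0343))^(1/4).
T = (7.15×10^13)^(1/4) = 2910 K.

T ≈ 2910 K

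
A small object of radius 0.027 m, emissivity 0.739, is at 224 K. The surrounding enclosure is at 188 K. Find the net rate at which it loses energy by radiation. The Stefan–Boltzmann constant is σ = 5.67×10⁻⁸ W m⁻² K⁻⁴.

Q ≈ 0.487 W

A = 4πr² = 4π × (0.027)² = 9.16×10^-3 m².
Q = εσA(T⁴ − T_s⁴). T⁴ − T_s⁴ = (224)⁴ − (188)⁴ = 2.52×10^9 − 1.25×10^9 = 1.27×10^9 K⁴.
Q = 0.739 × 5.67×10⁻⁸ × 9.16×10^-3 × 1.27×10^9 = 0.487 W.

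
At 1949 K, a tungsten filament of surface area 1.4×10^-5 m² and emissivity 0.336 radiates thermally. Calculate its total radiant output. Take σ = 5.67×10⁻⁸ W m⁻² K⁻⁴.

Stefan–Boltzmann: P = εσAT⁴ = 0.336 × 5.67×10⁻⁸ × 1.40×10^-5 × (1949)⁴ = 0.336 × 5.67×10⁻⁸ × 1.40×10^-5 × 1.44×10^13.
P = 3.85 W.

P ≈ 3.85 W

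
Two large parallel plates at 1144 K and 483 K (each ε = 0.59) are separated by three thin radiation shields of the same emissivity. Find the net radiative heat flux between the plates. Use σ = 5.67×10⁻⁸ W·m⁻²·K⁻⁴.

Each of the 4 gaps contributes resistance (2/ε − 1) = 2/0.59 − 1 = 2.390; total = 9.559.
q = σ(T₁⁴ − T₂⁴) / 9.559 = 5.67×10⁻⁸ × 1.66×10^12 / 9.559 = 9840 W/m².

q ≈ 9840 W/m²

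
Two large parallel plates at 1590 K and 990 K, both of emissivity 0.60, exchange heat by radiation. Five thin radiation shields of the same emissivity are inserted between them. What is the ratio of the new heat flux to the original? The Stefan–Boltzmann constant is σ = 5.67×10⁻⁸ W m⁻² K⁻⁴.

With N identical shields there are N+1 = 6 gaps in series, each with the same radiative resistance, so the flux falls to 1/(N+1) of its unshielded value.

ratio ≈ 0.167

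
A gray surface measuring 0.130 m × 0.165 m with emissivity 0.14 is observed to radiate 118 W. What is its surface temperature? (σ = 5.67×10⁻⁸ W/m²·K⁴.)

A = 0.130 × 0.165 = 0.0215 m².
From P = εσAT⁴, T = (P / εσA)^(1/4) = (118 / (0.14 × 5.67×10⁻⁸ × 0.0215))^(1/4).
T = (6.93×10^11)^(1/4) = 912 K.

T ≈ 912 K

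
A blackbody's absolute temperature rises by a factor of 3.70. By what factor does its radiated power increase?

P ∝ T⁴, so the power scales as (3.70)⁴ = 187.

factor ≈ 187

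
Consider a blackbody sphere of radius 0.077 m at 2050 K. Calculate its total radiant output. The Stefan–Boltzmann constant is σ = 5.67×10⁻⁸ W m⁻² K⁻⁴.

A = 4πr² = 4π × (0.077)² = 0.0745 m².
P = σAT⁴ = 5.67×10⁻⁸ × 0.0745 × (2050)⁴ = 5.67×10⁻⁸ × 0.0745 × 1.77×10^13.
P = 74600 W.

P ≈ 74600 W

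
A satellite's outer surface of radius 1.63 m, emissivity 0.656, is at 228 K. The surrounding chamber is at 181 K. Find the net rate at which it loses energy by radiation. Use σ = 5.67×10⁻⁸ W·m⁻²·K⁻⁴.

A = 4πr² = 4π × (1.63)² = 33.4 m².
Q = εσA(T⁴ − T_s⁴). T⁴ − T_s⁴ = (228)⁴ − (181)⁴ = 2.70×10^9 − 1.07×10^9 = 1.63×10^9 K⁴.
Q = 0.656 × 5.67×10⁻⁸ × 33.4 × 1.63×10^9 = 2020 W.

Q ≈ 2020 W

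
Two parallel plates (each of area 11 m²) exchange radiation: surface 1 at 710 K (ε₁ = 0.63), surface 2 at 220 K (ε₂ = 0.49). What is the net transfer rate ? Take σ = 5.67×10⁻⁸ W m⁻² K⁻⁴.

Q ≈ 59800 W

For two large parallel gray plates, q = σ(T₁⁴ − T₂⁴) / (1/ε₁ + 1/ε₂ − 1).
1/ε₁ + 1/ε₂ − 1 = 1/0.63 + 1/0.49 − 1 = 2.628.
T₁⁴ − T₂⁴ = 2.54×10^11 − 2.34×10^9 = 2.52×10^11 K⁴.
q = 5.67×10⁻⁸ × 2.52×10^11 / 2.628 = 5430 W/m².
Q = q·A = 5430 × 11 = 59800 W.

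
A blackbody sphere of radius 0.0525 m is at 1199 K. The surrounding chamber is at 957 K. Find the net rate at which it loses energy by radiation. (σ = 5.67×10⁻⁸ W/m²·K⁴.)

Q ≈ 2410 W

A = 4πr² = 4π × (0.0525)² = 0.0346 m².
Q = σA(T⁴ − T_s⁴). T⁴ − T_s⁴ = (1199)⁴ − (957)⁴ = 2.07×10^12 − 8.39×10^11 = 1.23×10^12 K⁴.
Q = 5.67×10⁻⁸ × 0.0346 × 1.23×10^12 = 2410 W.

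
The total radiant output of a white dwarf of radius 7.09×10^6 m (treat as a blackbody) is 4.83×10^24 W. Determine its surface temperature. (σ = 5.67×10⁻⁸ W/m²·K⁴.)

A = 4πr² = 4π × (7.09×10^6)² = 6.32×10^14 m².
From P = σAT⁴, T = (P / σA)^(1/4) = (4.83×10^24 / (5.67×10⁻⁸ × 6.32×10^14))^(1/4).
T = (1.35×10^17)^(1/4) = 19200 K.

T ≈ 19200 K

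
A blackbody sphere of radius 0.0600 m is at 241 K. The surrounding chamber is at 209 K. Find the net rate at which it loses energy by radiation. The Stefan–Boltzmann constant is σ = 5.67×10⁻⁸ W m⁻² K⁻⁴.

A = 4πr² = 4π × (0.0600)² = 0.0452 m².
Q = σA(T⁴ − T_s⁴). T⁴ − T_s⁴ = (241)⁴ − (209)⁴ = 3.37×10^9 − 1.91×10^9 = 1.47×10^9 K⁴.
Q = 5.67×10⁻⁸ × 0.0452 × 1.47×10^9 = 3.76 W.

Q ≈ 3.76 W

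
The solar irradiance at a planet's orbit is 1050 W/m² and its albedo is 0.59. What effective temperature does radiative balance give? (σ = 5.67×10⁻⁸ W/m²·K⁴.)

T ≈ 209 K

Power absorbed = (1−a)S·πR²; power emitted = 4πR²σT⁴. Equating and cancelling πR²:
T = ((1−a)S / 4σ)^(1/4) = (431 / (4 × 5.67×10⁻⁸))^(1/4) = (1.90×10^9)^(1/4).
T = 209 K.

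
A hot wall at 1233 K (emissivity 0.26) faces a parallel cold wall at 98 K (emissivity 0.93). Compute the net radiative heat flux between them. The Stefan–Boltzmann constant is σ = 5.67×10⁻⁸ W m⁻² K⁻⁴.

For two large parallel gray plates, q = σ(T₁⁴ − T₂⁴) / (1/ε₁ + 1/ε₂ − 1).
1/ε₁ + 1/ε₂ − 1 = 1/0.26 + 1/0.93 − 1 = 3.921.
T₁⁴ − T₂⁴ = 2.31×10^12 − 9.22×10^7 = 2.31×10^12 K⁴.
q = 5.67×10⁻⁸ × 2.31×10^12 / 3.921 = 33400 W/m².

q ≈ 33400 W/m²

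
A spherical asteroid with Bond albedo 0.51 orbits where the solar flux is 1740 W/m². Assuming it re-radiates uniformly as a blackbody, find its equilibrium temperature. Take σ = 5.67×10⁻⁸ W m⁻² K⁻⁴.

T ≈ 248 K

Power absorbed = (1−a)S·πR²; power emitted = 4πR²σT⁴. Equating and cancelling πR²:
T = ((1−a)S / 4σ)^(1/4) = (853 / (4 × 5.67×10⁻⁸))^(1/4) = (3.76×10^9)^(1/4).
T = 248 K.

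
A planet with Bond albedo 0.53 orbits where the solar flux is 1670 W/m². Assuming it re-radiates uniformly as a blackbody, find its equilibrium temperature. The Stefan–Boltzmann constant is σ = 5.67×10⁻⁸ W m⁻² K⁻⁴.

T ≈ 243 K

Power absorbed = (1−a)S·πR²; power emitted = 4πR²σT⁴. Equating and cancelling πR²:
T = ((1−a)S / 4σ)^(1/4) = (785 / (4 × 5.67×10⁻⁸))^(1/4) = (3.46×10^9)^(1/4).
T = 243 K.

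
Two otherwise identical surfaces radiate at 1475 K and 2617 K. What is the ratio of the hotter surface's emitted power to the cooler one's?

ratio ≈ 9.91

P ∝ T⁴, so the ratio is (2617/1475)⁴ = (1.774)⁴ = 9.91.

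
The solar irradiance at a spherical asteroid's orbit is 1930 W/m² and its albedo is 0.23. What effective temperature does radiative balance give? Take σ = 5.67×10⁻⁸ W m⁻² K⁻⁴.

T ≈ 285 K

Power absorbed = (1−a)S·πR²; power emitted = 4πR²σT⁴. Equating and cancelling πR²:
T = ((1−a)S / 4σ)^(1/4) = (1490 / (4 × 5.67×10⁻⁸))^(1/4) = (6.55×10^9)^(1/4).
T = 285 K.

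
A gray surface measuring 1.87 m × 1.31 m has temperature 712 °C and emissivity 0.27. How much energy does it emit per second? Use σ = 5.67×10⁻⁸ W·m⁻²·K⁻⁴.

A = 1.87 × 1.31 = 2.45 m².
712 °C = 985 K.
Stefan–Boltzmann: P = εσAT⁴ = 0.27 × 5.67×10⁻⁸ × 2.45 × (985)⁴ = 0.27 × 5.67×10⁻⁸ × 2.45 × 9.41×10^11.
P = 35300 W.

P ≈ 35300 W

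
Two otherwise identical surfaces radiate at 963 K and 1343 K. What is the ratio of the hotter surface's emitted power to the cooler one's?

P ∝ T⁴, so the ratio is (1343/963)⁴ = (1.395)⁴ = 3.78.

ratio ≈ 3.78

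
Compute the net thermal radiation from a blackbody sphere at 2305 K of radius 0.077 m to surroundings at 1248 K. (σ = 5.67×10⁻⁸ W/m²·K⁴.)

A = 4πr² = 4π × (0.077)² = 0.0745 m².
Q = σA(T⁴ − T_s⁴). T⁴ − T_s⁴ = (2305)⁴ − (1248)⁴ = 2.82×10^13 − 2.43×10^12 = 2.58×10^13 K⁴.
Q = 5.67×10⁻⁸ × 0.0745 × 2.58×10^13 = 1.09×10^5 W.

Q ≈ 1.09×10^5 W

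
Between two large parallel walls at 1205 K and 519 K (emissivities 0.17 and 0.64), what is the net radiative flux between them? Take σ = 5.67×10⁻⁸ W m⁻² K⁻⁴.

For two large parallel gray plates, q = σ(T₁⁴ − T₂⁴) / (1/ε₁ + 1/ε₂ − 1).
1/ε₁ + 1/ε₂ − 1 = 1/0.17 + 1/0.64 − 1 = 6.445.
T₁⁴ − T₂⁴ = 2.11×10^12 − 7.26×10^10 = 2.04×10^12 K⁴.
q = 5.67×10⁻⁸ × 2.04×10^12 / 6.445 = 17900 W/m².

q ≈ 17900 W/m²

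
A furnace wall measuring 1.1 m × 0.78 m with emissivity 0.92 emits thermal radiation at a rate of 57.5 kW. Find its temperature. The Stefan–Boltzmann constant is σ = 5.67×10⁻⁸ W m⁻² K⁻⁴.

T ≈ 1060 K

A = 1.1 × 0.78 = 0.858 m².
From P = εσAT⁴, T = (P / εσA)^(1/4) = (57500 / (0.92 × 5.67×10⁻⁸ × 0.858))^(1/4).
T = (1.28×10^12)^(1/4) = 1060 K.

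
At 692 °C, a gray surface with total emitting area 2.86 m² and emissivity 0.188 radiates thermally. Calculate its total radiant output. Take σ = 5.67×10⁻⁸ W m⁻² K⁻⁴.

P ≈ 26400 W

692 °C = 965 K.
Stefan–Boltzmann: P = εσAT⁴ = 0.188 × 5.67×10⁻⁸ × 2.86 × (965)⁴ = 0.188 × 5.67×10⁻⁸ × 2.86 × 8.67×10^11.
P = 26400 W.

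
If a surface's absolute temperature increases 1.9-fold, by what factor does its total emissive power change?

P ∝ T⁴, so the power scales as (1.9)⁴ = 13.0.

factor ≈ 13.0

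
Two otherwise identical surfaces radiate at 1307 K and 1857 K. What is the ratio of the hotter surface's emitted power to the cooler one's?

P ∝ T⁴, so the ratio is (1857/1307)⁴ = (1.421)⁴ = 4.08.

ratio ≈ 4.08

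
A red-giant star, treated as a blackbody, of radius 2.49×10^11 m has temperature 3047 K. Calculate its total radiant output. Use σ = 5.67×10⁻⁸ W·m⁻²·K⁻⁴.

A = 4πr² = 4π × (2.49×10^11)² = 7.79×10^23 m².
P = σAT⁴ = 5.67×10⁻⁸ × 7.79×10^23 × (3047)⁴ = 5.67×10⁻⁸ × 7.79×10^23 × 8.62×10^13.
P = 3.81×10^30 W.

P ≈ 3.81×10^30 W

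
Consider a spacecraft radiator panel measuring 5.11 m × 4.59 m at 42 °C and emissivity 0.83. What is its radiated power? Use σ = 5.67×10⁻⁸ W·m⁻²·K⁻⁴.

P ≈ 10900 W

A = 5.11 × 4.59 = 23.5 m².
42 °C = 315 K.
P = εσAT⁴ = 0.83 × 5.67×10⁻⁸ × 23.5 × (315)⁴ = 0.83 × 5.67×10⁻⁸ × 23.5 × 9.85×10^9.
P = 10900 W.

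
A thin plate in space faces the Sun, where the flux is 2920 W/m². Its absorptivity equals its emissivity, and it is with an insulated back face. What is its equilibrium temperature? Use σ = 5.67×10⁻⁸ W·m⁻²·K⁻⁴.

T ≈ 476 K

Absorbed flux αS = emitted flux εσT⁴ (one radiating face); with α = ε, T = (S/σ)^(1/4).
T = (2920 / 5.67×10⁻⁸)^(1/4) = (5.15×10^10)^(1/4).
T = 476 K.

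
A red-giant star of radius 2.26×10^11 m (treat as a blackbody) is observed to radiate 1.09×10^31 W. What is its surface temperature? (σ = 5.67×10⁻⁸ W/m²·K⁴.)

T ≈ 4160 K

A = 4πr² = 4π × (2.26×10^11)² = 6.42×10^23 m².
From P = σAT⁴, T = (P / σA)^(1/4) = (1.09×10^31 / (5.67×10⁻⁸ × 6.42×10^23))^(1/4).
T = (3.00×10^14)^(1/4) = 4160 K.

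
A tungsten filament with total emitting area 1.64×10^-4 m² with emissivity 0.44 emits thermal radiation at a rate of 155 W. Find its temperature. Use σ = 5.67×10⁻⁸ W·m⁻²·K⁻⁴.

T ≈ 2480 K

From P = εσAT⁴, T = (P / εσA)^(1/4) = (155 / (0.44 × 5.67×10⁻⁸ × 1.64×10^-4))^(1/4).
T = (3.79×10^13)^(1/4) = 2480 K.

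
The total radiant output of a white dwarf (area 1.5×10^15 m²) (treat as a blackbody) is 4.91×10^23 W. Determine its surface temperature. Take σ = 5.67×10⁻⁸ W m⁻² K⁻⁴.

T ≈ 8720 K

From P = σAT⁴, T = (P / σA)^(1/4) = (4.91×10^23 / (5.67×10⁻⁸ × 1.50×10^15))^(1/4).
T = (5.77×10^15)^(1/4) = 8720 K.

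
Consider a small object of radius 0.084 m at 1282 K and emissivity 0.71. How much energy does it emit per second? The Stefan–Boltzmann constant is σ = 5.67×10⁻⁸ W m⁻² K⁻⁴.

A = 4πr² = 4π × (0.084)² = 0.0887 m².
Stefan–Boltzmann: P = εσAT⁴ = 0.71 × 5.67×10⁻⁸ × 0.0887 × (1282)⁴ = 0.71 × 5.67×10⁻⁸ × 0.0887 × 2.70×10^12.
P = 9640 W.

P ≈ 9640 W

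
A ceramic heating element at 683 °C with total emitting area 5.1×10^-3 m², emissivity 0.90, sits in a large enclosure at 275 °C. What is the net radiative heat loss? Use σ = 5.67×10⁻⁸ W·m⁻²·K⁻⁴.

Convert: 683 °C = 956 K; 275 °C = 548 K.
Q = εσA(T⁴ − T_s⁴). T⁴ − T_s⁴ = (956)⁴ − (548)⁴ = 8.35×10^11 − 9.02×10^10 = 7.45×10^11 K⁴.
Q = 0.90 × 5.67×10⁻⁸ × 5.10×10^-3 × 7.45×10^11 = 194 W.

Q ≈ 194 W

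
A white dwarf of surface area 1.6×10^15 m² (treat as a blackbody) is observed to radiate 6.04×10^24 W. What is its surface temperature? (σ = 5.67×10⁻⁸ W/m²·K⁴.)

T ≈ 16100 K

From P = σAT⁴, T = (P / σA)^(1/4) = (6.04×10^24 / (5.67×10⁻⁸ × 1.60×10^15))^(1/4).
T = (6.66×10^16)^(1/4) = 16100 K.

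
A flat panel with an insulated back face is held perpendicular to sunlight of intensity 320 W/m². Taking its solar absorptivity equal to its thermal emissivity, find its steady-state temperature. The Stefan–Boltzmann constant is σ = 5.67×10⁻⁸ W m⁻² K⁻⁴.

Absorbed flux αS = emitted flux εσT⁴ (one radiating face); with α = ε, T = (S/σ)^(1/4).
T = (320 / 5.67×10⁻⁸)^(1/4) = (5.64×10^9)^(1/4).
T = 274 K.

T ≈ 274 K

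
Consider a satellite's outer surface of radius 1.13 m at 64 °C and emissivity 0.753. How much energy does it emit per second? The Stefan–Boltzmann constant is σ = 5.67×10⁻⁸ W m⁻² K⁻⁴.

P ≈ 8840 W

A = 4πr² = 4π × (1.13)² = 16.0 m².
64 °C = 337 K.
Stefan–Boltzmann: P = εσAT⁴ = 0.753 × 5.67×10⁻⁸ × 16.0 × (337)⁴ = 0.753 × 5.67×10⁻⁸ × 16.0 × 1.29×10^10.
P = 8840 W.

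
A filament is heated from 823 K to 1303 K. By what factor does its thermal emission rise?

ratio ≈ 6.28

P ∝ T⁴, so the ratio is (1303/823)⁴ = (1.583)⁴ = 6.28.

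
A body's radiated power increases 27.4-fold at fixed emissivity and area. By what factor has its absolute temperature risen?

factor ≈ 2.29

P ∝ T⁴ ⇒ T ∝ P^(1/4), so T scales by (27.4)^(1/4) = 2.29.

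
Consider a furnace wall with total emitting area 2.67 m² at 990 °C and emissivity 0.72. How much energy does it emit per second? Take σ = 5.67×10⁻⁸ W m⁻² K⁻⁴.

990 °C = 1263 K.
P = εσAT⁴ = 0.72 × 5.67×10⁻⁸ × 2.67 × (1263)⁴ = 0.72 × 5.67×10⁻⁸ × 2.67 × 2.54×10^12.
P = 2.77×10^5 W.

P ≈ 2.77×10^5 W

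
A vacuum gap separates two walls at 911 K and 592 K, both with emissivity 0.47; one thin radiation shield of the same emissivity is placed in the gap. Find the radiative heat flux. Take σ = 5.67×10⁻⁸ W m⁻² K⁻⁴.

Each of the 2 gaps contributes resistance (2/ε − 1) = 2/0.47 − 1 = 3.255; total = 6.511.
q = σ(T₁⁴ − T₂⁴) / 6.511 = 5.67×10⁻⁸ × 5.66×10^11 / 6.511 = 4930 W/m².

q ≈ 4930 W/m²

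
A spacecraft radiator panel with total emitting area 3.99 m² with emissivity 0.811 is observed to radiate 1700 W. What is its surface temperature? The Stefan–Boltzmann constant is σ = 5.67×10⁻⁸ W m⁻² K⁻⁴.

From P = εσAT⁴, T = (P / εσA)^(1/4) = (1700 / (0.811 × 5.67×10⁻⁸ × 3.99))^(1/4).
T = (9.27×10^9)^(1/4) = 310 K.

T ≈ 310 K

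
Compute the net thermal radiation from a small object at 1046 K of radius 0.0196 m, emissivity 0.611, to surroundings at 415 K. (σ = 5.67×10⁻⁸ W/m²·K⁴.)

A = 4πr² = 4π × (0.0196)² = 4.83×10^-3 m².
Q = εσA(T⁴ − T_s⁴). T⁴ − T_s⁴ = (1046)⁴ − (415)⁴ = 1.20×10^12 − 2.97×10^10 = 1.17×10^12 K⁴.
Q = 0.611 × 5.67×10⁻⁸ × 4.83×10^-3 × 1.17×10^12 = 195 W.

Q ≈ 195 W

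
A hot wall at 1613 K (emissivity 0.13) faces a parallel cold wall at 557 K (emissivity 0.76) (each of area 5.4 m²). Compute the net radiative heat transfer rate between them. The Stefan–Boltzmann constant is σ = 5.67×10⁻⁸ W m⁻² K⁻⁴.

For two large parallel gray plates, q = σ(T₁⁴ − T₂⁴) / (1/ε₁ + 1/ε₂ − 1).
1/ε₁ + 1/ε₂ − 1 = 1/0.13 + 1/0.76 − 1 = 8.008.
T₁⁴ − T₂⁴ = 6.77×10^12 − 9.63×10^10 = 6.67×10^12 K⁴.
q = 5.67×10⁻⁸ × 6.67×10^12 / 8.008 = 47200 W/m².
Q = q·A = 47200 × 5.4 = 2.55×10^5 W.

Q ≈ 2.55×10^5 W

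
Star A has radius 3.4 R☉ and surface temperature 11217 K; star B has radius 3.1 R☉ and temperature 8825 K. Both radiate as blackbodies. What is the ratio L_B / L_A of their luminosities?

L_B/L_A ≈ 0.319

L = 4πR²σT⁴ ∝ R²T⁴, so L_B/L_A = (3.1/3.4)² × (8825/11217)⁴ = 0.831 × 0.383 = 0.319.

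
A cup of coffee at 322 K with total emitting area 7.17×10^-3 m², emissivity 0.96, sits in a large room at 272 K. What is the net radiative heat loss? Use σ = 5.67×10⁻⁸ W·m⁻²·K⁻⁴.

Q = εσA(T⁴ − T_s⁴). T⁴ − T_s⁴ = (322)⁴ − (272)⁴ = 1.08×10^10 − 5.47×10^9 = 5.28×10^9 K⁴.
Q = 0.96 × 5.67×10⁻⁸ × 7.17×10^-3 × 5.28×10^9 = 2.06 W.

Q ≈ 2.06 W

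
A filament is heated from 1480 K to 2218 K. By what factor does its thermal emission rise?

ratio ≈ 5.04

P ∝ T⁴, so the ratio is (2218/1480)⁴ = (1.499)⁴ = 5.04.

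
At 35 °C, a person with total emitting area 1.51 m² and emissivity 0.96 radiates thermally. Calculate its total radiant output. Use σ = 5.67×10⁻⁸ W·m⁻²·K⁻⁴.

P ≈ 740 W

35 °C = 308 K.
P = εσAT⁴ = 0.96 × 5.67×10⁻⁸ × 1.51 × (308)⁴ = 0.96 × 5.67×10⁻⁸ × 1.51 × 9.00×10^9.
P = 740 W.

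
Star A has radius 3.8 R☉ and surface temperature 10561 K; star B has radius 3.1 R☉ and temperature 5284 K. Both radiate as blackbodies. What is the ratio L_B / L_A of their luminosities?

L = 4πR²σT⁴ ∝ R²T⁴, so L_B/L_A = (3.1/3.8)² × (5284/10561)⁴ = 0.666 × 0.0627 = 0.0417.

L_B/L_A ≈ 0.0417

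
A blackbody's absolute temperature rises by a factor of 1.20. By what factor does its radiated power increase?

P ∝ T⁴, so the power scales as (1.20)⁴ = 2.07.

factor ≈ 2.07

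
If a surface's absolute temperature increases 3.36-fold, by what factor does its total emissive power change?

factor ≈ 127

P ∝ T⁴, so the power scales as (3.36)⁴ = 127.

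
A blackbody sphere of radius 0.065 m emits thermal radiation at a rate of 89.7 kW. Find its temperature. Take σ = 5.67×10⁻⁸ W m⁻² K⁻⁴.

T ≈ 2340 K

A = 4πr² = 4π × (0.065)² = 0.0531 m².
From P = σAT⁴, T = (P / σA)^(1/4) = (89700 / (5.67×10⁻⁸ × 0.0531))^(1/4).
T = (2.98×10^13)^(1/4) = 2340 K.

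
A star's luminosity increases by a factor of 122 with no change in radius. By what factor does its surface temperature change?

factor ≈ 3.32

P ∝ T⁴ ⇒ T ∝ P^(1/4), so T scales by (122)^(1/4) = 3.32.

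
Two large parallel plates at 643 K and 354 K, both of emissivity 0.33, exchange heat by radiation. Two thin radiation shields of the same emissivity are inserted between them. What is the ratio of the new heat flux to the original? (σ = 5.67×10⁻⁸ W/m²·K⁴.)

ratio ≈ 0.333

With N identical shields there are N+1 = 3 gaps in series, each with the same radiative resistance, so the flux falls to 1/(N+1) of its unshielded value.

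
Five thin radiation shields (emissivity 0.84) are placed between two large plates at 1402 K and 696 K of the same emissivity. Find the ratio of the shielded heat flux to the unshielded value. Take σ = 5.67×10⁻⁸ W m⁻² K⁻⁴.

ratio ≈ 0.167

With N identical shields there are N+1 = 6 gaps in series, each with the same radiative resistance, so the flux falls to 1/(N+1) of its unshielded value.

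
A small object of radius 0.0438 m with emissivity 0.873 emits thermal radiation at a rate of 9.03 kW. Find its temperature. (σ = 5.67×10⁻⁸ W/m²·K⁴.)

A = 4πr² = 4π × (0.0438)² = 0.0241 m².
From P = εσAT⁴, T = (P / εσA)^(1/4) = (9030 / (0.873 × 5.67×10⁻⁸ × 0.0241))^(1/4).
T = (7.57×10^12)^(1/4) = 1660 K.

T ≈ 1660 K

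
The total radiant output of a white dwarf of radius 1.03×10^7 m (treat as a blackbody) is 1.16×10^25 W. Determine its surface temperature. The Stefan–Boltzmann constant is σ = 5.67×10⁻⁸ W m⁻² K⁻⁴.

A = 4πr² = 4π × (1.03×10^7)² = 1.33×10^15 m².
From P = σAT⁴, T = (P / σA)^(1/4) = (1.16×10^25 / (5.67×10⁻⁸ × 1.33×10^15))^(1/4).
T = (1.53×10^17)^(1/4) = 19800 K.

T ≈ 19800 K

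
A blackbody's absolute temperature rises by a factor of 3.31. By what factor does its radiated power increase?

factor ≈ 120

P ∝ T⁴, so the power scales as (3.31)⁴ = 120.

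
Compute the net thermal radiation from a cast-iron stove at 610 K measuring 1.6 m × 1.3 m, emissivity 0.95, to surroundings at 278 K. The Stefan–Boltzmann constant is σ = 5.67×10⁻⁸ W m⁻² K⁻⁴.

Q ≈ 14800 W

A = 1.6 × 1.3 = 2.08 m².
Q = εσA(T⁴ − T_s⁴). T⁴ − T_s⁴ = (610)⁴ − (278)⁴ = 1.38×10^11 − 5.97×10^9 = 1.32×10^11 K⁴.
Q = 0.95 × 5.67×10⁻⁸ × 2.08 × 1.32×10^11 = 14800 W.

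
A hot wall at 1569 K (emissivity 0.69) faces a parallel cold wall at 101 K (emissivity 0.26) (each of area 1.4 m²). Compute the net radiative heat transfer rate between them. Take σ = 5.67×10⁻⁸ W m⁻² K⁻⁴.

Q ≈ 1.12×10^5 W

For two large parallel gray plates, q = σ(T₁⁴ − T₂⁴) / (1/ε₁ + 1/ε₂ − 1).
1/ε₁ + 1/ε₂ − 1 = 1/0.69 + 1/0.26 − 1 = 4.295.
T₁⁴ − T₂⁴ = 6.06×10^12 − 1.04×10^8 = 6.06×10^12 K⁴.
q = 5.67×10⁻⁸ × 6.06×10^12 / 4.295 = 80000 W/m².
Q = q·A = 80000 × 1.4 = 1.12×10^5 W.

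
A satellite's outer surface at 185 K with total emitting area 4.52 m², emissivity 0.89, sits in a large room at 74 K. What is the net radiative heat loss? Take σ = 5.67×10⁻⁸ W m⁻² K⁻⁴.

Q ≈ 260 W

Q = εσA(T⁴ − T_s⁴). T⁴ − T_s⁴ = (185)⁴ − (74)⁴ = 1.17×10^9 − 3.00×10^7 = 1.14×10^9 K⁴.
Q = 0.89 × 5.67×10⁻⁸ × 4.52 × 1.14×10^9 = 260 W.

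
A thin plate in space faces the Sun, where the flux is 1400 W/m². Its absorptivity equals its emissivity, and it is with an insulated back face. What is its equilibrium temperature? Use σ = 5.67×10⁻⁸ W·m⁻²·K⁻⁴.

Absorbed flux αS = emitted flux εσT⁴ (one radiating face); with α = ε, T = (S/σ)^(1/4).
T = (1400 / 5.67×10⁻⁸)^(1/4) = (2.47×10^10)^(1/4).
T = 396 K.

T ≈ 396 K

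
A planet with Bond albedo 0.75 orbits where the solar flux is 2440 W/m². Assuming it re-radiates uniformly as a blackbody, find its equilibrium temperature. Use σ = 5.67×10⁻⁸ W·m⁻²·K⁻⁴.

Power absorbed = (1−a)S·πR²; power emitted = 4πR²σT⁴. Equating and cancelling πR²:
T = ((1−a)S / 4σ)^(1/4) = (610 / (4 × 5.67×10⁻⁸))^(1/4) = (2.69×10^9)^(1/4).
T = 228 K.

T ≈ 228 K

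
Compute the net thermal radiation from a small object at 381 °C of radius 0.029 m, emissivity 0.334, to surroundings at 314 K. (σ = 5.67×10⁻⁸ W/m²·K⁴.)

A = 4πr² = 4π × (0.029)² = 0.0106 m².
Convert: 381 °C = 654 K.
Q = εσA(T⁴ − T_s⁴). T⁴ − T_s⁴ = (654)⁴ − (314)⁴ = 1.83×10^11 − 9.72×10^9 = 1.73×10^11 K⁴.
Q = 0.334 × 5.67×10⁻⁸ × 0.0106 × 1.73×10^11 = 34.7 W.

Q ≈ 34.7 W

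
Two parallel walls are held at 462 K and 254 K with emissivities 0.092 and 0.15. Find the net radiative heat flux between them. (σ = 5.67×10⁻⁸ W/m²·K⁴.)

q ≈ 142 W/m²

For two large parallel gray plates, q = σ(T₁⁴ − T₂⁴) / (1/ε₁ + 1/ε₂ − 1).
1/ε₁ + 1/ε₂ − 1 = 1/0.092 + 1/0.15 − 1 = 16.54.
T₁⁴ − T₂⁴ = 4.56×10^10 − 4.16×10^9 = 4.14×10^10 K⁴.
q = 5.67×10⁻⁸ × 4.14×10^10 / 16.54 = 142 W/m².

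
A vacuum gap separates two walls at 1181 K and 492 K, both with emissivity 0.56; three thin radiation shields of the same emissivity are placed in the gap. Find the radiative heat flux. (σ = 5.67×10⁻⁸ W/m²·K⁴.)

Each of the 4 gaps contributes resistance (2/ε − 1) = 2/0.56 − 1 = 2.571; total = 10.29.
q = σ(T₁⁴ − T₂⁴) / 10.29 = 5.67×10⁻⁸ × 1.89×10^12 / 10.29 = 10400 W/m².

q ≈ 10400 W/m²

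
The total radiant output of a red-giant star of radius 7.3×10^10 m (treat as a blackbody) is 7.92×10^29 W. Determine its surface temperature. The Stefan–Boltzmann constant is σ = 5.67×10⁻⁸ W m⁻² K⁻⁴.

A = 4πr² = 4π × (7.3×10^10)² = 6.70×10^22 m².
From P = σAT⁴, T = (P / σA)^(1/4) = (7.92×10^29 / (5.67×10⁻⁸ × 6.70×10^22))^(1/4).
T = (2.09×10^14)^(1/4) = 3800 K.

T ≈ 3800 K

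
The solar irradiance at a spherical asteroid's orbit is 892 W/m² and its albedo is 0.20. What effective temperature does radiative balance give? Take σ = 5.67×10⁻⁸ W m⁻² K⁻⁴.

T ≈ 237 K

Power absorbed = (1−a)S·πR²; power emitted = 4πR²σT⁴. Equating and cancelling πR²:
T = ((1−a)S / 4σ)^(1/4) = (714 / (4 × 5.67×10⁻⁸))^(1/4) = (3.15×10^9)^(1/4).
T = 237 K.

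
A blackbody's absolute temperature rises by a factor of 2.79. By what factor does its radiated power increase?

factor ≈ 60.6

P ∝ T⁴, so the power scales as (2.79)⁴ = 60.6.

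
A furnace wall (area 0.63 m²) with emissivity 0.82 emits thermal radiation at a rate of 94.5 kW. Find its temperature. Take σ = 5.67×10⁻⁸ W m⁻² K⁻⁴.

T ≈ 1340 K

From P = εσAT⁴, T = (P / εσA)^(1/4) = (94500 / (0.82 × 5.67×10⁻⁸ × 0.630))^(1/4).
T = (3.23×10^12)^(1/4) = 1340 K.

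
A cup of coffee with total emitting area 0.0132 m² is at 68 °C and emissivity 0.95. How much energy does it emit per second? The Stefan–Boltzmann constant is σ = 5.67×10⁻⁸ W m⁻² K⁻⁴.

68 °C = 341 K.
P = εσAT⁴ = 0.95 × 5.67×10⁻⁸ × 0.0132 × (341)⁴ = 0.95 × 5.67×10⁻⁸ × 0.0132 × 1.35×10^10.
P = 9.61 W.

P ≈ 9.61 W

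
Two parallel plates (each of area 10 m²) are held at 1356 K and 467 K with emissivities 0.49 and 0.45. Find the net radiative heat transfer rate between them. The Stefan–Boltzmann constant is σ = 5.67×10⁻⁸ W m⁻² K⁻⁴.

For two large parallel gray plates, q = σ(T₁⁴ − T₂⁴) / (1/ε₁ + 1/ε₂ − 1).
1/ε₁ + 1/ε₂ − 1 = 1/0.49 + 1/0.45 − 1 = 3.263.
T₁⁴ − T₂⁴ = 3.38×10^12 − 4.76×10^10 = 3.33×10^12 K⁴.
q = 5.67×10⁻⁸ × 3.33×10^12 / 3.263 = 57900 W/m².
Q = q·A = 57900 × 10 = 5.79×10^5 W.

Q ≈ 5.79×10^5 W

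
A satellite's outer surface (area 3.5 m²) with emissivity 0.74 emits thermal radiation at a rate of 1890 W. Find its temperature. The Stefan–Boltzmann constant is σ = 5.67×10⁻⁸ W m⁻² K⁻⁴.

From P = εσAT⁴, T = (P / εσA)^(1/4) = (1890 / (0.74 × 5.67×10⁻⁸ × 3.50))^(1/4).
T = (1.29×10^10)^(1/4) = 337 K.

T ≈ 337 K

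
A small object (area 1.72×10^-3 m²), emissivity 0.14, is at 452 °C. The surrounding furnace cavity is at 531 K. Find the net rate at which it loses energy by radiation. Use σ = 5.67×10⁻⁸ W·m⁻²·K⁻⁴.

Convert: 452 °C = 725 K.
Q = εσA(T⁴ − T_s⁴). T⁴ − T_s⁴ = (725)⁴ − (531)⁴ = 2.76×10^11 − 7.95×10^10 = 1.97×10^11 K⁴.
Q = 0.14 × 5.67×10⁻⁸ × 1.72×10^-3 × 1.97×10^11 = 2.69 W.

Q ≈ 2.69 W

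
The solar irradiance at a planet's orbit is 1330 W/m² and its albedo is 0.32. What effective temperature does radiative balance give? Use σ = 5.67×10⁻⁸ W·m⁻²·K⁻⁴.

T ≈ 251 K

Power absorbed = (1−a)S·πR²; power emitted = 4πR²σT⁴. Equating and cancelling πR²:
T = ((1−a)S / 4σ)^(1/4) = (904 / (4 × 5.67×10⁻⁸))^(1/4) = (3.99×10^9)^(1/4).
T = 251 K.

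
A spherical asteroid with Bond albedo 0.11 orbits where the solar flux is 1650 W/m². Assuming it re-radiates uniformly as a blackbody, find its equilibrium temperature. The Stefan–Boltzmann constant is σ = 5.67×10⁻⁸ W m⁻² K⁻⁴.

T ≈ 284 K

Power absorbed = (1−a)S·πR²; power emitted = 4πR²σT⁴. Equating and cancelling πR²:
T = ((1−a)S / 4σ)^(1/4) = (1470 / (4 × 5.67×10⁻⁸))^(1/4) = (6.47×10^9)^(1/4).
T = 284 K.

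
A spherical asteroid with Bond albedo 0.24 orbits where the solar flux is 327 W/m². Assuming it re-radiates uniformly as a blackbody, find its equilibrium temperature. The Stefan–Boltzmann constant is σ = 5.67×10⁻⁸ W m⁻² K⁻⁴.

Power absorbed = (1−a)S·πR²; power emitted = 4πR²σT⁴. Equating and cancelling πR²:
T = ((1−a)S / 4σ)^(1/4) = (249 / (4 × 5.67×10⁻⁸))^(1/4) = (1.10×10^9)^(1/4).
T = 182 K.

T ≈ 182 K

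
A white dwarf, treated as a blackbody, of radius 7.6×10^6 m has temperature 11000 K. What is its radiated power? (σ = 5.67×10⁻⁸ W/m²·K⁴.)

A = 4πr² = 4π × (7.6×10^6)² = 7.26×10^14 m².
P = σAT⁴ = 5.67×10⁻⁸ × 7.26×10^14 × (11000)⁴ = 5.67×10⁻⁸ × 7.26×10^14 × 1.46×10^16.
P = 6.03×10^23 W.

P ≈ 6.03×10^23 W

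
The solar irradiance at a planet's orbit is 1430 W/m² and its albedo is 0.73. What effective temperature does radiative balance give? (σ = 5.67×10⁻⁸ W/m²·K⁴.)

Power absorbed = (1−a)S·πR²; power emitted = 4πR²σT⁴. Equating and cancelling πR²:
T = ((1−a)S / 4σ)^(1/4) = (386 / (4 × 5.67×10⁻⁸))^(1/4) = (1.70×10^9)^(1/4).
T = 203 K.

T ≈ 203 K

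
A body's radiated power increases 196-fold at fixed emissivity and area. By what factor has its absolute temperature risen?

P ∝ T⁴ ⇒ T ∝ P^(1/4), so T scales by (196)^(1/4) = 3.74.

factor ≈ 3.74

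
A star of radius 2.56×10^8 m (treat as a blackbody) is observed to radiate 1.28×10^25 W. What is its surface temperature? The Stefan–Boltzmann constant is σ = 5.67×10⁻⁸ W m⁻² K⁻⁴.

A = 4πr² = 4π × (2.56×10^8)² = 8.24×10^17 m².
From P = σAT⁴, T = (P / σA)^(1/4) = (1.28×10^25 / (5.67×10⁻⁸ × 8.24×10^17))^(1/4).
T = (2.74×10^14)^(1/4) = 4070 K.

T ≈ 4070 K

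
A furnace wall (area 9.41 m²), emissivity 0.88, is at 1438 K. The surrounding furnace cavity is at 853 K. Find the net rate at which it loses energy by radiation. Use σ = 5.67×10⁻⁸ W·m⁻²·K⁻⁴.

Q ≈ 1.76×10^6 W

Q = εσA(T⁴ − T_s⁴). T⁴ − T_s⁴ = (1438)⁴ − (853)⁴ = 4.28×10^12 − 5.29×10^11 = 3.75×10^12 K⁴.
Q = 0.88 × 5.67×10⁻⁸ × 9.41 × 3.75×10^12 = 1.76×10^6 W.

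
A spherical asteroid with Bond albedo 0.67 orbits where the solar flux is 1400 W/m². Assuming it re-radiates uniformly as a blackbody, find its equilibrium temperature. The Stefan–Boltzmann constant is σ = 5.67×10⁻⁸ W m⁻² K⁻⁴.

Power absorbed = (1−a)S·πR²; power emitted = 4πR²σT⁴. Equating and cancelling πR²:
T = ((1−a)S / 4σ)^(1/4) = (462 / (4 × 5.67×10⁻⁸))^(1/4) = (2.04×10^9)^(1/4).
T = 212 K.

T ≈ 212 K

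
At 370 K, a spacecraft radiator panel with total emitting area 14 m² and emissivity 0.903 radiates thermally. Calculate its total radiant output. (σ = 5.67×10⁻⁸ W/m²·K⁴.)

P ≈ 13400 W

Stefan–Boltzmann: P = εσAT⁴ = 0.903 × 5.67×10⁻⁸ × 14.0 × (370)⁴ = 0.903 × 5.67×10⁻⁸ × 14.0 × 1.87×10^10.
P = 13400 W.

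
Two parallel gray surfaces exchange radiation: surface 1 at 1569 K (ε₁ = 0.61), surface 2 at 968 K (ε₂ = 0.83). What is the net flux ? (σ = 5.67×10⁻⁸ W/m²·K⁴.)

q ≈ 1.59×10^5 W/m²

For two large parallel gray plates, q = σ(T₁⁴ − T₂⁴) / (1/ε₁ + 1/ε₂ − 1).
1/ε₁ + 1/ε₂ − 1 = 1/0.61 + 1/0.83 − 1 = 1.844.
T₁⁴ − T₂⁴ = 6.06×10^12 − 8.78×10^11 = 5.18×10^12 K⁴.
q = 5.67×10⁻⁸ × 5.18×10^12 / 1.844 = 1.59×10^5 W/m².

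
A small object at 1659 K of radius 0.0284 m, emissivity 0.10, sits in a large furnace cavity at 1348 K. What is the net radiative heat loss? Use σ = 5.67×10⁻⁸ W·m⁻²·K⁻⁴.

A = 4πr² = 4π × (0.0284)² = 0.0101 m².
Q = εσA(T⁴ − T_s⁴). T⁴ − T_s⁴ = (1659)⁴ − (1348)⁴ = 7.58×10^12 − 3.30×10^12 = 4.27×10^12 K⁴.
Q = 0.10 × 5.67×10⁻⁸ × 0.0101 × 4.27×10^12 = 246 W.

Q ≈ 246 W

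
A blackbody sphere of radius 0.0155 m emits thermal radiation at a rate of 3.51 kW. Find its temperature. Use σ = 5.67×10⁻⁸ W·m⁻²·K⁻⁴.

A = 4πr² = 4π × (0.0155)² = 3.02×10^-3 m².
From P = σAT⁴, T = (P / σA)^(1/4) = (3510 / (5.67×10⁻⁸ × 3.02×10^-3))^(1/4).
T = (2.05×10^13)^(1/4) = 2130 K.

T ≈ 2130 K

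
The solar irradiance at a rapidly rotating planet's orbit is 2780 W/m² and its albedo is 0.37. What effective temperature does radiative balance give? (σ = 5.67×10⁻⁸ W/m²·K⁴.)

Power absorbed = (1−a)S·πR²; power emitted = 4πR²σT⁴. Equating and cancelling πR²:
T = ((1−a)S / 4σ)^(1/4) = (1750 / (4 × 5.67×10⁻⁸))^(1/4) = (7.72×10^9)^(1/4).
T = 296 K.

T ≈ 296 K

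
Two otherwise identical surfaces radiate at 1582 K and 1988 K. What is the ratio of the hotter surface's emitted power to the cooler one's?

P ∝ T⁴, so the ratio is (1988/1582)⁴ = (1.257)⁴ = 2.49.

ratio ≈ 2.49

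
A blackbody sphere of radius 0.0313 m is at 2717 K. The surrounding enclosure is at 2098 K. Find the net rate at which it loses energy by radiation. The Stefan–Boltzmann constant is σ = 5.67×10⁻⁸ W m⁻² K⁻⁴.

Q ≈ 24500 W

A = 4πr² = 4π × (0.0313)² = 0.0123 m².
Q = σA(T⁴ − T_s⁴). T⁴ − T_s⁴ = (2717)⁴ − (2098)⁴ = 5.45×10^13 − 1.94×10^13 = 3.51×10^13 K⁴.
Q = 5.67×10⁻⁸ × 0.0123 × 3.51×10^13 = 24500 W.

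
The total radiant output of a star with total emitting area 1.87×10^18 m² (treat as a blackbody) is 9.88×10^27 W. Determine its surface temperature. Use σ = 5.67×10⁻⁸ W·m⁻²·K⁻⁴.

T ≈ 17500 K

From P = σAT⁴, T = (P / σA)^(1/4) = (9.88×10^27 / (5.67×10⁻⁸ × 1.87×10^18))^(1/4).
T = (9.32×10^16)^(1/4) = 17500 K.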